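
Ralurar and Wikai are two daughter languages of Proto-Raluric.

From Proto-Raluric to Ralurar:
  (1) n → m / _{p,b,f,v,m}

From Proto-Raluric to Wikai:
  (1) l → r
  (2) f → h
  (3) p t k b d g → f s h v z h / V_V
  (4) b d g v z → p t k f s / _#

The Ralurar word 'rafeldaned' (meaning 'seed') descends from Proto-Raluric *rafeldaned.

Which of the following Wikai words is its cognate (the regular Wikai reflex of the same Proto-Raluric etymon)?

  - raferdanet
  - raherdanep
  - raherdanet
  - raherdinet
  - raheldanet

Wikai: start from *rafeldaned.
  rule 1 (unconditioned shift): rafeldaned → raferdaned
  rule 2 (unconditioned shift): raferdaned → raherdaned
  rule 3: no change — raherdaned
  rule 4 (final devoicing): raherdaned → raherdanet
  ⇒ Wikai raherdanet

raherdanet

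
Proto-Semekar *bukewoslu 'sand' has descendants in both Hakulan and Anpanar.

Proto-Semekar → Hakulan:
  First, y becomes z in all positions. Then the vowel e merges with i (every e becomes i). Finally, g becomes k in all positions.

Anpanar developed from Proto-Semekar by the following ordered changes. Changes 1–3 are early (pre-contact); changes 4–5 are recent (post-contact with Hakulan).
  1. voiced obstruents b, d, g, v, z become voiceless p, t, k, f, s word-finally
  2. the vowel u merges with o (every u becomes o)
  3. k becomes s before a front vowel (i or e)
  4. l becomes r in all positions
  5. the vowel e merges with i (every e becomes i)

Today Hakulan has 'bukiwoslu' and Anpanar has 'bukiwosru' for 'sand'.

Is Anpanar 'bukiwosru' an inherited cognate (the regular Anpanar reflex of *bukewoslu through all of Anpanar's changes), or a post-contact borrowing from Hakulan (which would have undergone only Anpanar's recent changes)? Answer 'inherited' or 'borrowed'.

If inherited, *bukewoslu would pass through all of Anpanar's changes:
Anpanar: start from *bukewoslu.
  rule 1: no change — bukewoslu
  rule 2 (vowel merger): bukewoslu → bokewoslo
  rule 3 (palatalisation): bokewoslo → bosewoslo
  rule 4 (unconditioned shift): bosewoslo → bosewosro
  rule 5 (vowel merger): bosewosro → bosiwosro
  ⇒ Anpanar bosiwosro
If borrowed from Hakulan 'bukiwoslu' after the early changes, it would undergo only the recent ones:
  rule 4 (unconditioned shift): bukiwoslu → bukiwosru
  rule 5 (vowel merger): no change (bukiwosru)
  ⇒ as a loan: bukiwosru
Anpanar 'bukiwosru' matches the loan outcome 'bukiwosru', not the inherited 'bosiwosro' — it skipped the early Anpanar changes, so it was borrowed from Hakulan.

borrowed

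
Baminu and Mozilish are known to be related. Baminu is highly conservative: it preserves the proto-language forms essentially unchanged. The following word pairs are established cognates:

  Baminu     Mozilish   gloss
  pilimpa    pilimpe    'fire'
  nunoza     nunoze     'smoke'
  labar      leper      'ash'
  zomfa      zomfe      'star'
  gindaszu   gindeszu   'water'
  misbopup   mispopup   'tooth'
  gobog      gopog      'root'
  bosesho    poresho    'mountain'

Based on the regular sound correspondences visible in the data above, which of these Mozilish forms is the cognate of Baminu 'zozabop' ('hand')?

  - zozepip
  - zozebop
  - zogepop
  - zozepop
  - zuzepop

zozepop

labar ~ leper — Baminu a corresponds to Mozilish e after a consonant, before a labial obstruent.
gobog ~ gopog — Baminu b corresponds to Mozilish p between vowels (before a back vowel).
Applying these to Baminu 'zozabop':
  zozabop → zozebop   (a→e after a consonant, before a labial obstruent)
  zozebop → zozepop   (b→p between vowels (before a back vowel))
So the Mozilish cognate is 'zozepop'.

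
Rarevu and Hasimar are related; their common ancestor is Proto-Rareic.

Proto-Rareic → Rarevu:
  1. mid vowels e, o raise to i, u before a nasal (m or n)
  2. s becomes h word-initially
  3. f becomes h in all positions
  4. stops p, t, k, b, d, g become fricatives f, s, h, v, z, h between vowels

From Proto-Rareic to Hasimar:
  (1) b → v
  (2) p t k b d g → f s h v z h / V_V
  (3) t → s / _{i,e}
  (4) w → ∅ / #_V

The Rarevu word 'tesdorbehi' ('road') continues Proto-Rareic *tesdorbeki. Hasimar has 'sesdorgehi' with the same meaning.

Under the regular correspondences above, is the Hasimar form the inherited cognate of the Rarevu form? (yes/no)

no

Derive the expected Hasimar reflex of *tesdorbeki:
Hasimar: *tesdorbeki > tesdorveki > tesdorvehi > sesdorvehi  (by unconditioned shift, intervocalic lenition, palatalisation)
The regular Hasimar reflex would be 'sesdorvehi', but the attested form is 'sesdorgehi'. The correspondence is irregular, so they are not cognates (the Hasimar form has a different source).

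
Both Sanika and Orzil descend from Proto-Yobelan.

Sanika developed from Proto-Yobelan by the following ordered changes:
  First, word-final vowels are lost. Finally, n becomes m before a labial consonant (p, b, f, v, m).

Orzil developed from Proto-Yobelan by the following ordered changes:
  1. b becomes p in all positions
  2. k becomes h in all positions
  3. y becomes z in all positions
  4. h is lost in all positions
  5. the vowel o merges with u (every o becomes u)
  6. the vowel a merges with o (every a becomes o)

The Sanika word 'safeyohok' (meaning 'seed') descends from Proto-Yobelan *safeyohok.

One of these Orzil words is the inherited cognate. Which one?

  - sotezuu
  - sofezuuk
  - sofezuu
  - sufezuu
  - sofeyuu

sofezuu

Orzil: start from *safeyohok.
  rule 1: no change — safeyohok
  rule 2 (unconditioned shift): safeyohok → safeyohoh
  rule 3 (unconditioned shift): safeyohoh → safezohoh
  rule 4 (h-loss): safezohoh → safezoo
  rule 5 (vowel merger): safezoo → safezuu
  rule 6 (vowel merger): safezuu → sofezuu
  ⇒ Orzil sofezuu
Only 'sofezuu' matches the regular Orzil development of *safeyohok.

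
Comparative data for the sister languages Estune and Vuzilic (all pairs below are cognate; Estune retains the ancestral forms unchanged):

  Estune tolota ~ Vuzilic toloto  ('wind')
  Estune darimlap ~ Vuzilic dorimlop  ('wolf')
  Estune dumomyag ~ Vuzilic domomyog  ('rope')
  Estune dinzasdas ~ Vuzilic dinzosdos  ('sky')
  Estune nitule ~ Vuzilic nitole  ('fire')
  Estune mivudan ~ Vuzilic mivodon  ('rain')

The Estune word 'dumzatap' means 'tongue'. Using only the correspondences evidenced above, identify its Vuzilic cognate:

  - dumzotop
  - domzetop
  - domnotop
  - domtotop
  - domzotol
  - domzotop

domzotop

dumomyag ~ domomyog — Estune u corresponds to Vuzilic o after a consonant, before a nasal.
dumomyag ~ domomyog, dinzasdas ~ dinzosdos — Estune a corresponds to Vuzilic o after a consonant, before a consonant other than r, m, n, p, b, f, v.
darimlap ~ dorimlop — Estune a corresponds to Vuzilic o after a consonant, before a labial obstruent.
Applying these to Estune 'dumzatap':
  dumzatap → domzatap   (u→o after a consonant, before a nasal)
  domzatap → domzotap   (a→o after a consonant, before a consonant other than r, m, n, p, b, f, v)
  domzotap → domzotop   (a→o after a consonant, before a labial obstruent)
So the Vuzilic cognate is 'domzotop'.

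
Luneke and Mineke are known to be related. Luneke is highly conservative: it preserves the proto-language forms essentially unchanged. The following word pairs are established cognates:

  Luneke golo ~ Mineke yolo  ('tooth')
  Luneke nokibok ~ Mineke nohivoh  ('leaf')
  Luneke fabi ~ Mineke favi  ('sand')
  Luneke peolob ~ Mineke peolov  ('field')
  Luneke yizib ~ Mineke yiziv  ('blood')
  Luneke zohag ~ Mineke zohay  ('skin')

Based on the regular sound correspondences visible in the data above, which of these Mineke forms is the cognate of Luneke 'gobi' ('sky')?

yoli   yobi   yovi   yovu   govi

yovi

golo ~ yolo — Luneke g corresponds to Mineke y word-initially before a back vowel.
fabi ~ favi — Luneke b corresponds to Mineke v between vowels (before a front vowel).
Applying these to Luneke 'gobi':
  gobi → yobi   (g→y word-initially before a back vowel)
  yobi → yovi   (b→v between vowels (before a front vowel))
So the Mineke cognate is 'yovi'.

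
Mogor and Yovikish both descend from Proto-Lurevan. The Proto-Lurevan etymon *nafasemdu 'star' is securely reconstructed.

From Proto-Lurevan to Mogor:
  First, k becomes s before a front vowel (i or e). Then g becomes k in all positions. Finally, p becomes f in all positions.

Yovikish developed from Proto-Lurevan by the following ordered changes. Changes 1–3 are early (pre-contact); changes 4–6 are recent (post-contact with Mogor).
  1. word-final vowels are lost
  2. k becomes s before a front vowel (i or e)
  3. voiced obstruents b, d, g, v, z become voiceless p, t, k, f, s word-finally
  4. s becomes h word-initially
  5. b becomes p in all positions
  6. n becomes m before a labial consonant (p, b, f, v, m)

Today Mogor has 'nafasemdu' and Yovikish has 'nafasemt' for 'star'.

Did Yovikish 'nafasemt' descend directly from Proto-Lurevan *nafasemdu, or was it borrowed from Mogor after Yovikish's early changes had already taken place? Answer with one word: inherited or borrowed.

inherited

If inherited, *nafasemdu would pass through all of Yovikish's changes:
Yovikish: start from *nafasemdu.
  rule 1 (apocope): nafasemdu → nafasemd
  rule 2: no change — nafasemd
  rule 3 (final devoicing): nafasemd → nafasemt
  rule 4: no change — nafasemt
  rule 5: no change — nafasemt
  rule 6: no change — nafasemt
  ⇒ Yovikish nafasemt
If borrowed from Mogor 'nafasemdu' after the early changes, it would undergo only the recent ones:
  rule 4 (debuccalisation): no change (nafasemdu)
  rule 5 (unconditioned shift): no change (nafasemdu)
  rule 6 (nasal place assimilation): no change (nafasemdu)
  ⇒ as a loan: nafasemdu
Yovikish 'nafasemt' matches the inherited outcome exactly, so it is an inherited cognate, not a loan.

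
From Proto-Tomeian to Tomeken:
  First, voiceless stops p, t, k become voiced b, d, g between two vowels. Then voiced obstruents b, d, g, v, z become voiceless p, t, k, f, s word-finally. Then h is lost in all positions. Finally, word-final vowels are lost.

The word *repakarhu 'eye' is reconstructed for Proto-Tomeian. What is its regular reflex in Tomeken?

Tomeken: start from *repakarhu.
  rule 1 (intervocalic voicing): repakarhu → rebagarhu
  rule 2: no change — rebagarhu
  rule 3 (h-loss): rebagarhu → rebagaru
  rule 4 (apocope): rebagaru → rebagar
  ⇒ Tomeken rebagar

rebagar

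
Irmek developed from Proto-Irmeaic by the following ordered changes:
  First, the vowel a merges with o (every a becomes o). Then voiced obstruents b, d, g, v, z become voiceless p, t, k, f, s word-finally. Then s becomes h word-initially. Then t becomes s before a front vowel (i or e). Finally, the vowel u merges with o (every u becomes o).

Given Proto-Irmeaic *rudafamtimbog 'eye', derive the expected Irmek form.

rodofomsimbok

Irmek: *rudafamtimbog > rudofomtimbog > rudofomtimbok > rudofomsimbok > rodofomsimbok  (by vowel merger, final devoicing, palatalisation, vowel merger)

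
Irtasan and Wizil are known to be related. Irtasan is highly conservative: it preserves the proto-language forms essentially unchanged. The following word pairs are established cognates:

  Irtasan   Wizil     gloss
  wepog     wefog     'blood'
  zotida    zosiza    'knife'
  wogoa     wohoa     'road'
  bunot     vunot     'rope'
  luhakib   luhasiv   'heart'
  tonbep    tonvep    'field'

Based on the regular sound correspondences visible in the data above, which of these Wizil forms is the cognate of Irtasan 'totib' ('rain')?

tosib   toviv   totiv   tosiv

tosiv

zotida ~ zosiza — Irtasan t corresponds to Wizil s between vowels (before a front vowel).
luhakib ~ luhasiv — Irtasan b corresponds to Wizil v word-finally.
Applying these to Irtasan 'totib':
  totib → tosib   (t→s between vowels (before a front vowel))
  tosib → tosiv   (b→v word-finally)
So the Wizil cognate is 'tosiv'.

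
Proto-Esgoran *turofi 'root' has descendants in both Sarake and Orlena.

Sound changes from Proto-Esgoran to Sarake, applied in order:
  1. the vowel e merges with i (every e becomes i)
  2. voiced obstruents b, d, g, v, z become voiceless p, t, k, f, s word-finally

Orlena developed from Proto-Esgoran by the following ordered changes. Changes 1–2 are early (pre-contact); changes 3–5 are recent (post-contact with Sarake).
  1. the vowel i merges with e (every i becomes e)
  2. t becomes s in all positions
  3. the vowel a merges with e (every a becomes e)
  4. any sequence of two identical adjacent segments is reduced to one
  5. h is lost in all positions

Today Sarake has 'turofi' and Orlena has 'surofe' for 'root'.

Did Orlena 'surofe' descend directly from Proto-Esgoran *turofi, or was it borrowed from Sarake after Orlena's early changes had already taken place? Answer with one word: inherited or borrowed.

If inherited, *turofi would pass through all of Orlena's changes:
Orlena: *turofi
  turofi → turofe   [vowel merger]
  turofe → surofe   [unconditioned shift]
  surofe (rule 3 does not apply)
  surofe (rule 4 does not apply)
  surofe (rule 5 does not apply)
  giving Orlena surofe.
If borrowed from Sarake 'turofi' after the early changes, it would undergo only the recent ones:
  rule 3 (vowel merger): no change (turofi)
  rule 4 (degemination): no change (turofi)
  rule 5 (h-loss): no change (turofi)
  ⇒ as a loan: turofi
Orlena 'surofe' matches the inherited outcome exactly, so it is an inherited cognate, not a loan.

inherited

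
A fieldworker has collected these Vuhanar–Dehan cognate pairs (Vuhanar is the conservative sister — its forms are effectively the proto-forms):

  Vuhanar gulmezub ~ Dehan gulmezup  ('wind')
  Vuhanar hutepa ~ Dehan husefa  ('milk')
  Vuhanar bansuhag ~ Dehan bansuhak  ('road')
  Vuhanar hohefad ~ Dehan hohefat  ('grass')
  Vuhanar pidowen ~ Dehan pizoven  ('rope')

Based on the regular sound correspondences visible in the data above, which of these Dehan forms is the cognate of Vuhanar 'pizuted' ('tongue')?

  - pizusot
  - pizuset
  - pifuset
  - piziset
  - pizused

hutepa ~ husefa — Vuhanar t corresponds to Dehan s between vowels (before a front vowel).
hohefad ~ hohefat — Vuhanar d corresponds to Dehan t word-finally.
Applying these to Vuhanar 'pizuted':
  pizuted → pizused   (t→s between vowels (before a front vowel))
  pizused → pizuset   (d→t word-finally)
So the Dehan cognate is 'pizuset'.

pizuset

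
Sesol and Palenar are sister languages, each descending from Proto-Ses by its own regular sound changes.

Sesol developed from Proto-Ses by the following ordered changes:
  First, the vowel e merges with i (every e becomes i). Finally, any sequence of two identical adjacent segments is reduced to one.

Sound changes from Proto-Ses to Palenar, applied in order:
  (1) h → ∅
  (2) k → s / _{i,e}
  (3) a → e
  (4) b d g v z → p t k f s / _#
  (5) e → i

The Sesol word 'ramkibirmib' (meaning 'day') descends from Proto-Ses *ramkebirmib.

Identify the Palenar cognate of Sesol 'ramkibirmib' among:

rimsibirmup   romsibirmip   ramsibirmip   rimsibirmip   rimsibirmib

Palenar: *ramkebirmib > ramsebirmib > remsebirmib > remsebirmip > rimsibirmip  (by palatalisation, vowel merger, final devoicing, vowel merger)
The other candidates each miss or misapply at least one Palenar change.

rimsibirmip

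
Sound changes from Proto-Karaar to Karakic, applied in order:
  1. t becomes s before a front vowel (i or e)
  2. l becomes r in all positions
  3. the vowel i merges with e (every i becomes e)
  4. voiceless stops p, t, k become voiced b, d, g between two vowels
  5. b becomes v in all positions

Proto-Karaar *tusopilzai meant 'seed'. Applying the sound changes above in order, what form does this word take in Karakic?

tusoverzae

Karakic: *tusopilzai > tusopirzai > tusoperzae > tusoberzae > tusoverzae  (by unconditioned shift, vowel merger, intervocalic voicing, unconditioned shift)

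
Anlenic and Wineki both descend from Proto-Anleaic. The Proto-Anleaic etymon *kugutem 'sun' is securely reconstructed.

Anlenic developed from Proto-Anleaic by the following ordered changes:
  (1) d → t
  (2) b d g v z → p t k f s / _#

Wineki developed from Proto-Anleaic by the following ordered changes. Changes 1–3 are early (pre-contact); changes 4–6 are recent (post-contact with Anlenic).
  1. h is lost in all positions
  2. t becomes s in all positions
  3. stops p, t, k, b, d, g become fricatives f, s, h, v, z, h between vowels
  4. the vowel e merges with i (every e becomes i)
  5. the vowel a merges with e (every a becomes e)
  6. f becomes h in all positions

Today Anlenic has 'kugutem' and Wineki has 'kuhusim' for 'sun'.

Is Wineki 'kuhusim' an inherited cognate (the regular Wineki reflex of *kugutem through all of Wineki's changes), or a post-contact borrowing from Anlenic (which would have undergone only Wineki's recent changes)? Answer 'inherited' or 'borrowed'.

If inherited, *kugutem would pass through all of Wineki's changes:
Wineki: *kugutem
  kugutem (rule 1 does not apply)
  kugutem → kugusem   [unconditioned shift]
  kugusem → kuhusem   [intervocalic lenition]
  kuhusem → kuhusim   [vowel merger]
  kuhusim (rule 5 does not apply)
  kuhusim (rule 6 does not apply)
  giving Wineki kuhusim.
If borrowed from Anlenic 'kugutem' after the early changes, it would undergo only the recent ones:
  rule 4 (vowel merger): kugutem → kugutim
  rule 5 (vowel merger): no change (kugutim)
  rule 6 (unconditioned shift): no change (kugutim)
  ⇒ as a loan: kugutim
Wineki 'kuhusim' matches the inherited outcome exactly, so it is an inherited cognate, not a loan.

inherited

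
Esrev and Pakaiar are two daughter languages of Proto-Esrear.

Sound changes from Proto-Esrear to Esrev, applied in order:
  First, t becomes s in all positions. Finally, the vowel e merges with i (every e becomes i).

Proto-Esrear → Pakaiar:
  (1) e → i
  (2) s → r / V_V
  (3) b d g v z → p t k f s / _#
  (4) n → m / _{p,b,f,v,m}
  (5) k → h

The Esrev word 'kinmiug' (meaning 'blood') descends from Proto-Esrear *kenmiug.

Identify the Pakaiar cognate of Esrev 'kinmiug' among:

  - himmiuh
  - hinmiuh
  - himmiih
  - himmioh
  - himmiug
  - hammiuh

himmiuh

Pakaiar: *kenmiug > kinmiug > kinmiuk > kimmiuk > himmiuh  (by vowel merger, final devoicing, nasal place assimilation, unconditioned shift)
Among the options, 'himmiuh' alone shows every Pakaiar change applied in order.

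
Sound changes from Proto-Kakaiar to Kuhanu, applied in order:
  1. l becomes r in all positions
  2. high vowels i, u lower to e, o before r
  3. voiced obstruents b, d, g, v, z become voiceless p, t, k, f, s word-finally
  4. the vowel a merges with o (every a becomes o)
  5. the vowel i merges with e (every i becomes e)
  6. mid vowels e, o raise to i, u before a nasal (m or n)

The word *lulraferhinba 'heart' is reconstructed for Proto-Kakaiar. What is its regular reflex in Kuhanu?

rorroferhinbo

Kuhanu: *lulraferhinba
  lulraferhinba → rurraferhinba   [unconditioned shift]
  rurraferhinba → rorraferhinba   [pre-rhotic lowering]
  rorraferhinba (rule 3 does not apply)
  rorraferhinba → rorroferhinbo   [vowel merger]
  rorroferhinbo → rorroferhenbo   [vowel merger]
  rorroferhenbo → rorroferhinbo   [pre-nasal raising]
  giving Kuhanu rorroferhinbo.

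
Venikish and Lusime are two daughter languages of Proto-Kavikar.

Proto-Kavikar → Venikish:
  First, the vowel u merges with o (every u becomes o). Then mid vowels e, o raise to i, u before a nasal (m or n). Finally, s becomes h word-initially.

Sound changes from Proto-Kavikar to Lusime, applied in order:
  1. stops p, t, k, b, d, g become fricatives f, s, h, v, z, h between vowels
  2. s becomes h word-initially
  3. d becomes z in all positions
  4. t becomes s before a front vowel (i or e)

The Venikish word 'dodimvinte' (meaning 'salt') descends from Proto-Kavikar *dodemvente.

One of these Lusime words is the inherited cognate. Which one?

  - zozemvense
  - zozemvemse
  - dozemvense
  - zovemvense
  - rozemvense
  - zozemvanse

zozemvense

Lusime: start from *dodemvente.
  rule 1 (intervocalic lenition): dodemvente → dozemvente
  rule 2: no change — dozemvente
  rule 3 (unconditioned shift): dozemvente → zozemvente
  rule 4 (palatalisation): zozemvente → zozemvense
  ⇒ Lusime zozemvense
Among the options, 'zozemvense' alone shows every Lusime change applied in order.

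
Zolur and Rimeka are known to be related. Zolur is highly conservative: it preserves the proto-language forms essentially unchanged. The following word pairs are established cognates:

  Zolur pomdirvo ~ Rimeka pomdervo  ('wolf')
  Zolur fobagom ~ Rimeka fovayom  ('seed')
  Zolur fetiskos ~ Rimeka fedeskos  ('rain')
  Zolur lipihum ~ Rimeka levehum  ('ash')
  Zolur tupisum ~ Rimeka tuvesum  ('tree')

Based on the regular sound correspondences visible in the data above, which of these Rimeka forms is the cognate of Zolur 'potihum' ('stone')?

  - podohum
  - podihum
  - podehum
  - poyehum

fetiskos ~ fedeskos — Zolur t corresponds to Rimeka d between vowels (before a front vowel).
fetiskos ~ fedeskos, lipihum ~ levehum — Zolur i corresponds to Rimeka e after a consonant, before a consonant other than r, m, n, p, b, f, v.
Applying these to Zolur 'potihum':
  potihum → podihum   (t→d between vowels (before a front vowel))
  podihum → podehum   (i→e after a consonant, before a consonant other than r, m, n, p, b, f, v)
So the Rimeka cognate is 'podehum'.

podehum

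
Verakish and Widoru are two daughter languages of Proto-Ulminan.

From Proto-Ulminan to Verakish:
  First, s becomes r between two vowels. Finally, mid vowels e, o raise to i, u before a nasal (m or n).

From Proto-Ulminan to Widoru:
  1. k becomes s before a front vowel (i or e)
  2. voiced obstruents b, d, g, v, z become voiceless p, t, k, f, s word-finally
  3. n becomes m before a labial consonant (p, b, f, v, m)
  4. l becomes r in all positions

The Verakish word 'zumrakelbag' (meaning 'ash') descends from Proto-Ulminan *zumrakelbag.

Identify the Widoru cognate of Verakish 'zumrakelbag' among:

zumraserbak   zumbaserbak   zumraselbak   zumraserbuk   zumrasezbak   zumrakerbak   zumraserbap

Widoru: start from *zumrakelbag.
  rule 1 (palatalisation): zumrakelbag → zumraselbag
  rule 2 (final devoicing): zumraselbag → zumraselbak
  rule 3: no change — zumraselbak
  rule 4 (unconditioned shift): zumraselbak → zumraserbak
  ⇒ Widoru zumraserbak

zumraserbak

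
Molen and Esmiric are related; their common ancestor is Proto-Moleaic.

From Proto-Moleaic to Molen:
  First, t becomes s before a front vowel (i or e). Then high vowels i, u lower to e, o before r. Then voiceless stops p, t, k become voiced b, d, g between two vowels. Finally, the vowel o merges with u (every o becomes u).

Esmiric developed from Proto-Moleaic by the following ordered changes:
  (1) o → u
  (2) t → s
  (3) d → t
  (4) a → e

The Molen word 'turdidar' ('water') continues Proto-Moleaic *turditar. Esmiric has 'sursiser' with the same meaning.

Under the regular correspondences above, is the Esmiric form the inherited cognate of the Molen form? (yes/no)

Derive the expected Esmiric reflex of *turditar:
Esmiric: *turditar
  turditar (rule 1 does not apply)
  turditar → surdisar   [unconditioned shift]
  surdisar → surtisar   [unconditioned shift]
  surtisar → surtiser   [vowel merger]
  giving Esmiric surtiser.
The regular Esmiric reflex would be 'surtiser', but the attested form is 'sursiser'. The correspondence is irregular, so they are not cognates (the Esmiric form has a different source).

no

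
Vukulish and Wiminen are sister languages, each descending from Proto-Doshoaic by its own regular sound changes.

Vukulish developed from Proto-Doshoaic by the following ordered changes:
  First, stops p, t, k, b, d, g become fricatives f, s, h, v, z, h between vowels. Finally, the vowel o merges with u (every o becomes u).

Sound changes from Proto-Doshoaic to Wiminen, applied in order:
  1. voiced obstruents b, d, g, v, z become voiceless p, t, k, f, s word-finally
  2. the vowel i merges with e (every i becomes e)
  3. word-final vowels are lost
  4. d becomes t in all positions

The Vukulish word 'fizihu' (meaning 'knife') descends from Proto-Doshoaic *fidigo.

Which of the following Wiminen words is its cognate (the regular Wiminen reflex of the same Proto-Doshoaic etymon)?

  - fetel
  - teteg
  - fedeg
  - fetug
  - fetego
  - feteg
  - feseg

Wiminen: *fidigo > fedego > fedeg > feteg  (by vowel merger, apocope, unconditioned shift)
Among the options, 'feteg' alone shows every Wiminen change applied in order.

feteg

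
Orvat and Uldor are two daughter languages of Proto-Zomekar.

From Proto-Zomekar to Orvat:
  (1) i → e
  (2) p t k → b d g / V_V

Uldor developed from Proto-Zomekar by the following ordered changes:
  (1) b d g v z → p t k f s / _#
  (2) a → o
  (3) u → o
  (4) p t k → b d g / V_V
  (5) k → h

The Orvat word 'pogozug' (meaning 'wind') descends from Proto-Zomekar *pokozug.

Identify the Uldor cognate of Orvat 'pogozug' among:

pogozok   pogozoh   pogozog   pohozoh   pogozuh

pogozoh

Uldor: *pokozug > pokozuk > pokozok > pogozok > pogozoh  (by final devoicing, vowel merger, intervocalic voicing, unconditioned shift)
The other candidates each miss or misapply at least one Uldor change.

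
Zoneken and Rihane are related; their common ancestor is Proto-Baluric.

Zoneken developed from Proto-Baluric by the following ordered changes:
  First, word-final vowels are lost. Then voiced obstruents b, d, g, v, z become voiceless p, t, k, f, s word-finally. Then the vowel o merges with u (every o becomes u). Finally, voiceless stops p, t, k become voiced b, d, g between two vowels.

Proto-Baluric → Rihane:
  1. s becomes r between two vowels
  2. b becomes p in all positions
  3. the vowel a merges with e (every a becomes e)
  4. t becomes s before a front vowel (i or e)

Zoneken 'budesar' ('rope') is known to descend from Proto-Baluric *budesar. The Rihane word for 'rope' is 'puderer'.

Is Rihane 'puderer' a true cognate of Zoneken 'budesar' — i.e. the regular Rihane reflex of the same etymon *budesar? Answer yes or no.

Derive the expected Rihane reflex of *budesar:
Rihane: *budesar > buderar > puderar > puderer  (by rhotacism, unconditioned shift, vowel merger)
Rihane 'puderer' matches the regular reflex exactly, so the pair is cognate.

yes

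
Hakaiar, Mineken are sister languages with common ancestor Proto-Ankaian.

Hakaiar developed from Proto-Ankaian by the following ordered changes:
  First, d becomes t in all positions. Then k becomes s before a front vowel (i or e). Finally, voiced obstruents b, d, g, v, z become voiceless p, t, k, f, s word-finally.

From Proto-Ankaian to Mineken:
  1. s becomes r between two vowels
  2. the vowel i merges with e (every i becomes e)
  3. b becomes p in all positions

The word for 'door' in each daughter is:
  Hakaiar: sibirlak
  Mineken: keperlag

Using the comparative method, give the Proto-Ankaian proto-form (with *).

Position 8: Hakaiar has k, Mineken has g. Mineken preserves g here (none of its changes turn any other segment into g), so the proto-segment is *g.
Position 3: Hakaiar has b, Mineken has p. Hakaiar preserves b here (none of its changes turn any other segment into b), so the proto-segment is *b.
This points to *kibirlag. Verify forward in each daughter:
Hakaiar: *kibirlag > sibirlag > sibirlak  (by palatalisation, final devoicing)
Mineken: *kibirlag
  kibirlag (rule 1 does not apply)
  kibirlag → keberlag   [vowel merger]
  keberlag → keperlag   [unconditioned shift]
  giving Mineken keperlag.
No other proto-form is consistent with every reflex, so the reconstruction is *kibirlag.

*kibirlag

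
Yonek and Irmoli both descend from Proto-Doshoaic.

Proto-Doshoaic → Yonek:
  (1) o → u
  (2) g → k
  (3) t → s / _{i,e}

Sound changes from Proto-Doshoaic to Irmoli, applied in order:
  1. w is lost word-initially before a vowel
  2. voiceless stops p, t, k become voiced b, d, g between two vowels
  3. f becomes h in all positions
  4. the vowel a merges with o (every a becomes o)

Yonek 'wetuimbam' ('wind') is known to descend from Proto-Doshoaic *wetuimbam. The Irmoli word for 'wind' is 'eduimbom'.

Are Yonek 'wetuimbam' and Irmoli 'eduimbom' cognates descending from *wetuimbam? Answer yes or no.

Derive the expected Irmoli reflex of *wetuimbam:
Irmoli: start from *wetuimbam.
  rule 1 (glide loss): wetuimbam → etuimbam
  rule 2 (intervocalic voicing): etuimbam → eduimbam
  rule 3: no change — eduimbam
  rule 4 (vowel merger): eduimbam → eduimbom
  ⇒ Irmoli eduimbom
Irmoli 'eduimbom' matches the regular reflex exactly, so the pair is cognate.

yes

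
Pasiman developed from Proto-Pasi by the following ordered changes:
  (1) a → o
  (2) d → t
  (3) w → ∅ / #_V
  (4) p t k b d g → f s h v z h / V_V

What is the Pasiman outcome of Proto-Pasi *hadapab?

hosofob

Pasiman: *hadapab > hodopob > hotopob > hosofob  (by vowel merger, unconditioned shift, intervocalic lenition)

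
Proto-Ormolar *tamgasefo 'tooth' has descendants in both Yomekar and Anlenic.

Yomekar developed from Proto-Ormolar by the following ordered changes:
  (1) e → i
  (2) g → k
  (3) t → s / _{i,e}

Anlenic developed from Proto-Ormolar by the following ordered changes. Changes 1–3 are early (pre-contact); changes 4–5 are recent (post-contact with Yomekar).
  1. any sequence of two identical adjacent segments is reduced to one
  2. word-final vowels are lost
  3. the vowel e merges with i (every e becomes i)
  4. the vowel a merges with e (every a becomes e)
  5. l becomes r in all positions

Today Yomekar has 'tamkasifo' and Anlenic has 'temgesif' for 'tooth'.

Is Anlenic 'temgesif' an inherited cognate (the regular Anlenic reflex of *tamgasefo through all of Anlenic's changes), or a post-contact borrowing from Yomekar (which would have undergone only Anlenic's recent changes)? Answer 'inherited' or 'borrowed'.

inherited

If inherited, *tamgasefo would pass through all of Anlenic's changes:
Anlenic: *tamgasefo
  tamgasefo (rule 1 does not apply)
  tamgasefo → tamgasef   [apocope]
  tamgasef → tamgasif   [vowel merger]
  tamgasif → temgesif   [vowel merger]
  temgesif (rule 5 does not apply)
  giving Anlenic temgesif.
If borrowed from Yomekar 'tamkasifo' after the early changes, it would undergo only the recent ones:
  rule 4 (vowel merger): tamkasifo → temkesifo
  rule 5 (unconditioned shift): no change (temkesifo)
  ⇒ as a loan: temkesifo
Anlenic 'temgesif' matches the inherited outcome exactly, so it is an inherited cognate, not a loan.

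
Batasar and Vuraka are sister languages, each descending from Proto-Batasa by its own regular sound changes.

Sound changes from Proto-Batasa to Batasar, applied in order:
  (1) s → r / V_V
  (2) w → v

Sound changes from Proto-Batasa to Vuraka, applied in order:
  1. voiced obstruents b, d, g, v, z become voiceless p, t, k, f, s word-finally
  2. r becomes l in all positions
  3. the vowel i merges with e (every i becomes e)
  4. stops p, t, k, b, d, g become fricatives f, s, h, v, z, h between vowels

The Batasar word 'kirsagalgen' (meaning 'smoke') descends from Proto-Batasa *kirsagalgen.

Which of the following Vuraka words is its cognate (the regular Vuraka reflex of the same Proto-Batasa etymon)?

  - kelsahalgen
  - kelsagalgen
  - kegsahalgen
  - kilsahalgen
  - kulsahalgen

Vuraka: *kirsagalgen
  kirsagalgen (rule 1 does not apply)
  kirsagalgen → kilsagalgen   [unconditioned shift]
  kilsagalgen → kelsagalgen   [vowel merger]
  kelsagalgen → kelsahalgen   [intervocalic lenition]
  giving Vuraka kelsahalgen.
Only 'kelsahalgen' matches the regular Vuraka development of *kirsagalgen.

kelsahalgen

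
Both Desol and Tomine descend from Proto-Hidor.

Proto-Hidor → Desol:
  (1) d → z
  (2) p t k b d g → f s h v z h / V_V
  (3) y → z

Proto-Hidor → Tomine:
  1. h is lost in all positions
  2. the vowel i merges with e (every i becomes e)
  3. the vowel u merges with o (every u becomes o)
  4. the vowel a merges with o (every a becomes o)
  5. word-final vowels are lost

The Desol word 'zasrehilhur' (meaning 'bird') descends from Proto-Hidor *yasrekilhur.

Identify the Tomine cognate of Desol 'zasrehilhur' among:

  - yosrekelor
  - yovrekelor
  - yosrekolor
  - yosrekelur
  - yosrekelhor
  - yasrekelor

Tomine: start from *yasrekilhur.
  rule 1 (h-loss): yasrekilhur → yasrekilur
  rule 2 (vowel merger): yasrekilur → yasrekelur
  rule 3 (vowel merger): yasrekelur → yasrekelor
  rule 4 (vowel merger): yasrekelor → yosrekelor
  rule 5: no change — yosrekelor
  ⇒ Tomine yosrekelor

yosrekelor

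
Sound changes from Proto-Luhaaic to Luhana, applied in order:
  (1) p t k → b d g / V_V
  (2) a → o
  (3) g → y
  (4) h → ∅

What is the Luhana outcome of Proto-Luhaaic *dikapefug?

Luhana: *dikapefug
  dikapefug → digabefug   [intervocalic voicing]
  digabefug → digobefug   [vowel merger]
  digobefug → diyobefuy   [unconditioned shift]
  diyobefuy (rule 4 does not apply)
  giving Luhana diyobefuy.

diyobefuy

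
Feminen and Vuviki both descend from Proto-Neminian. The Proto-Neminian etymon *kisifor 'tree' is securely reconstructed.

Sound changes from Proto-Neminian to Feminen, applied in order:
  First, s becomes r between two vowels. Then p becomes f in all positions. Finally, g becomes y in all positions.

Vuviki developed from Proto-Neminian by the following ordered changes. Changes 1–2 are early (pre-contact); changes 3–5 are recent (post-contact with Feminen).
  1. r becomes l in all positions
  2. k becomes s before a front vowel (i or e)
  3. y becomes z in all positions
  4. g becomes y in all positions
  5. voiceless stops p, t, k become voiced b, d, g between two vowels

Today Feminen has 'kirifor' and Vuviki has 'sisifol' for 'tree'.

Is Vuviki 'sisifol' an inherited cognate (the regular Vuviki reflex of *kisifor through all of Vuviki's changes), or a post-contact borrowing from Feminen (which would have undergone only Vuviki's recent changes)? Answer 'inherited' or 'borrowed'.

inherited

If inherited, *kisifor would pass through all of Vuviki's changes:
Vuviki: *kisifor
  kisifor → kisifol   [unconditioned shift]
  kisifol → sisifol   [palatalisation]
  sisifol (rule 3 does not apply)
  sisifol (rule 4 does not apply)
  sisifol (rule 5 does not apply)
  giving Vuviki sisifol.
If borrowed from Feminen 'kirifor' after the early changes, it would undergo only the recent ones:
  rule 3 (unconditioned shift): no change (kirifor)
  rule 4 (unconditioned shift): no change (kirifor)
  rule 5 (intervocalic voicing): no change (kirifor)
  ⇒ as a loan: kirifor
Vuviki 'sisifol' matches the inherited outcome exactly, so it is an inherited cognate, not a loan.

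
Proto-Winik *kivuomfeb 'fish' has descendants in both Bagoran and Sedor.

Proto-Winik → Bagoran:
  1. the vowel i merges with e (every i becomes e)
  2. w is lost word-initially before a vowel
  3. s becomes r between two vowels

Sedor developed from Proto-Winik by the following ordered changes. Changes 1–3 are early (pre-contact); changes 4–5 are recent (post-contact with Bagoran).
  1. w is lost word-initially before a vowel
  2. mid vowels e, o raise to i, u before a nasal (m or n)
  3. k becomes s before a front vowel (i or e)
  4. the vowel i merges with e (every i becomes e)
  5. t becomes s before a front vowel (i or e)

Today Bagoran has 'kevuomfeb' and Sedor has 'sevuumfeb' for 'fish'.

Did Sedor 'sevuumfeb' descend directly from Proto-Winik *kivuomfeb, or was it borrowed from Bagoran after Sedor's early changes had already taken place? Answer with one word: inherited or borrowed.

inherited

If inherited, *kivuomfeb would pass through all of Sedor's changes:
Sedor: *kivuomfeb
  kivuomfeb (rule 1 does not apply)
  kivuomfeb → kivuumfeb   [pre-nasal raising]
  kivuumfeb → sivuumfeb   [palatalisation]
  sivuumfeb → sevuumfeb   [vowel merger]
  sevuumfeb (rule 5 does not apply)
  giving Sedor sevuumfeb.
If borrowed from Bagoran 'kevuomfeb' after the early changes, it would undergo only the recent ones:
  rule 4 (vowel merger): no change (kevuomfeb)
  rule 5 (palatalisation): no change (kevuomfeb)
  ⇒ as a loan: kevuomfeb
Sedor 'sevuumfeb' matches the inherited outcome exactly, so it is an inherited cognate, not a loan.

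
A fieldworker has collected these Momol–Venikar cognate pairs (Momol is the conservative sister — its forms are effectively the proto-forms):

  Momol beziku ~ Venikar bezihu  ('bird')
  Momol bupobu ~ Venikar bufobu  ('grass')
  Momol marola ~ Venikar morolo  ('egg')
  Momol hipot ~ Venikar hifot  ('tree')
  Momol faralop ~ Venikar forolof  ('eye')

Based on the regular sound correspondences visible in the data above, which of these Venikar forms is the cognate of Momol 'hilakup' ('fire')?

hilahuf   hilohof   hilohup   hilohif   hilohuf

faralop ~ forolof — Momol a corresponds to Venikar o after a consonant, before a consonant other than r, m, n, p, b, f, v.
beziku ~ bezihu — Momol k corresponds to Venikar h between vowels (before a back vowel).
faralop ~ forolof — Momol p corresponds to Venikar f word-finally.
Applying these to Momol 'hilakup':
  hilakup → hilokup   (a→o after a consonant, before a consonant other than r, m, n, p, b, f, v)
  hilokup → hilohup   (k→h between vowels (before a back vowel))
  hilohup → hilohuf   (p→f word-finally)
So the Venikar cognate is 'hilohuf'.

hilohuf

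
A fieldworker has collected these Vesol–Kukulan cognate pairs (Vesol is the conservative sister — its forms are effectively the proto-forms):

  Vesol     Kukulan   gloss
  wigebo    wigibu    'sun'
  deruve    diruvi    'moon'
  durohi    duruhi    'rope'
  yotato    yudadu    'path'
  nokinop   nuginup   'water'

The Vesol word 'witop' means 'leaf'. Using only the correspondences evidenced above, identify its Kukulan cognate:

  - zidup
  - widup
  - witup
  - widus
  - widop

yotato ~ yudadu — Vesol t corresponds to Kukulan d between vowels (before a back vowel).
nokinop ~ nuginup — Vesol o corresponds to Kukulan u after a consonant, before a labial obstruent.
Applying these to Vesol 'witop':
  witop → widop   (t→d between vowels (before a back vowel))
  widop → widup   (o→u after a consonant, before a labial obstruent)
So the Kukulan cognate is 'widup'.

widup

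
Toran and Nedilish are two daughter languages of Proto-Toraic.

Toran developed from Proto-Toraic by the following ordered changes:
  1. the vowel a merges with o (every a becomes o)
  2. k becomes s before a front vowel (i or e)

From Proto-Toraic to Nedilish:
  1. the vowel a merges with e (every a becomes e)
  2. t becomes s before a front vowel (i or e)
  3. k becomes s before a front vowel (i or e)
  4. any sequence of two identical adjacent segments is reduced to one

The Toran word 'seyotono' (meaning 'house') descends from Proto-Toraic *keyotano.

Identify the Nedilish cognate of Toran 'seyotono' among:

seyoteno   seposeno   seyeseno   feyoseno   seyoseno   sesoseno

seyoseno

Nedilish: *keyotano > keyoteno > keyoseno > seyoseno  (by vowel merger, palatalisation, palatalisation)
Among the options, 'seyoseno' alone shows every Nedilish change applied in order.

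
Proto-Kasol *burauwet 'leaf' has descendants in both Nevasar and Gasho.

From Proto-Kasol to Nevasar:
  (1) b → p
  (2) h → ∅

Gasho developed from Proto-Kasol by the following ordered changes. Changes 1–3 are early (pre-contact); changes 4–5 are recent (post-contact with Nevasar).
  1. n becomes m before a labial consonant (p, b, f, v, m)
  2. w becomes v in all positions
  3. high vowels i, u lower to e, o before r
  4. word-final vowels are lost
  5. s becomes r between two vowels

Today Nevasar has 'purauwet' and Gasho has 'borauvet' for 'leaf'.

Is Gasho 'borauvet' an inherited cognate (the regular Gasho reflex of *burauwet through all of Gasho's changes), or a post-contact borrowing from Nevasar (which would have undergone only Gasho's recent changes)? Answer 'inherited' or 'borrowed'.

inherited

If inherited, *burauwet would pass through all of Gasho's changes:
Gasho: *burauwet > burauvet > borauvet  (by unconditioned shift, pre-rhotic lowering)
If borrowed from Nevasar 'purauwet' after the early changes, it would undergo only the recent ones:
  rule 4 (apocope): no change (purauwet)
  rule 5 (rhotacism): no change (purauwet)
  ⇒ as a loan: purauwet
Gasho 'borauvet' matches the inherited outcome exactly, so it is an inherited cognate, not a loan.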